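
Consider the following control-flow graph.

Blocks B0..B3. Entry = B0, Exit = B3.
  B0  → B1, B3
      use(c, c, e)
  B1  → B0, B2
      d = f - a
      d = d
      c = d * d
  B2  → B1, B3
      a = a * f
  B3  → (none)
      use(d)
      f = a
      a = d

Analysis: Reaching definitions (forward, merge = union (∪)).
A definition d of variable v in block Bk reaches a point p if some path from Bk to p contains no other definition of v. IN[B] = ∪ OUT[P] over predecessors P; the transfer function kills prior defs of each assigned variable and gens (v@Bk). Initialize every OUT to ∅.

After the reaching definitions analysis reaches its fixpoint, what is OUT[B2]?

Answer: {a@B2, c@B1, d@B1}

Trace:
Per-block solution:
  B0:  IN={a@B2, c@B1, d@B1}  OUT={a@B2, c@B1, d@B1}
  B1:  IN={a@B2, c@B1, d@B1}  OUT={a@B2, c@B1, d@B1}
  B2:  IN={a@B2, c@B1, d@B1}  OUT={a@B2, c@B1, d@B1}
  B3:  IN={a@B2, c@B1, d@B1}  OUT={a@B3, c@B1, d@B1, f@B3}

Merge at B2: IN[B2] = OUT[B1] = {a@B2, c@B1, d@B1}
Applying B2's transfer function to that IN value gives OUT[B2] (row B2 above).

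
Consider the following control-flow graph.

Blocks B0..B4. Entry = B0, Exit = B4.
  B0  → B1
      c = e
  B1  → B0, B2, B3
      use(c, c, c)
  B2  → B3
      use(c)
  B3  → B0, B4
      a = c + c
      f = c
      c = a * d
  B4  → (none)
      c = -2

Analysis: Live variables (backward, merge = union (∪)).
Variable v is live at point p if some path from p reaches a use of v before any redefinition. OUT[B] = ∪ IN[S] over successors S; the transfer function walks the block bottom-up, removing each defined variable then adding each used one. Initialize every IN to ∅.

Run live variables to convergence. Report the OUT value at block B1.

Converged values:
  B0:   IN={d, e}   OUT={c, d, e}
  B1:   IN={c, d, e}   OUT={c, d, e}
  B2:   IN={c, d, e}   OUT={c, d, e}
  B3:   IN={c, d, e}   OUT={d, e}
  B4:   IN={}   OUT={}

Merge at B1: OUT[B1] = IN[B0] ⊔ IN[B2] ⊔ IN[B3] = {c, d, e}

Answer: {c, d, e}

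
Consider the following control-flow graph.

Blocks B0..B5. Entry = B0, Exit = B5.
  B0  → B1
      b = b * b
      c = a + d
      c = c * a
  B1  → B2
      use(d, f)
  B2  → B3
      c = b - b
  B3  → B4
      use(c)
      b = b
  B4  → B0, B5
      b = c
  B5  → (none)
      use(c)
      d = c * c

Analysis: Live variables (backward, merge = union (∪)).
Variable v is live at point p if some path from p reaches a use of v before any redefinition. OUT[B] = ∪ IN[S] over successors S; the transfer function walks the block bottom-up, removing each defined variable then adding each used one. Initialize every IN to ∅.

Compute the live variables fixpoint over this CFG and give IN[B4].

Per-block solution:
  B0:   IN={a, b, d, f}   OUT={a, b, d, f}
  B1:   IN={a, b, d, f}   OUT={a, b, d, f}
  B2:   IN={a, b, d, f}   OUT={a, b, c, d, f}
  B3:   IN={a, b, c, d, f}   OUT={a, c, d, f}
  B4:   IN={a, c, d, f}   OUT={a, b, c, d, f}
  B5:   IN={c}   OUT={}

Merge at B4: OUT[B4] = IN[B0] ⊔ IN[B5] = {a, b, c, d, f}
Applying B4's transfer function to that OUT value gives IN[B4] (row B4 above).

Answer: {a, c, d, f}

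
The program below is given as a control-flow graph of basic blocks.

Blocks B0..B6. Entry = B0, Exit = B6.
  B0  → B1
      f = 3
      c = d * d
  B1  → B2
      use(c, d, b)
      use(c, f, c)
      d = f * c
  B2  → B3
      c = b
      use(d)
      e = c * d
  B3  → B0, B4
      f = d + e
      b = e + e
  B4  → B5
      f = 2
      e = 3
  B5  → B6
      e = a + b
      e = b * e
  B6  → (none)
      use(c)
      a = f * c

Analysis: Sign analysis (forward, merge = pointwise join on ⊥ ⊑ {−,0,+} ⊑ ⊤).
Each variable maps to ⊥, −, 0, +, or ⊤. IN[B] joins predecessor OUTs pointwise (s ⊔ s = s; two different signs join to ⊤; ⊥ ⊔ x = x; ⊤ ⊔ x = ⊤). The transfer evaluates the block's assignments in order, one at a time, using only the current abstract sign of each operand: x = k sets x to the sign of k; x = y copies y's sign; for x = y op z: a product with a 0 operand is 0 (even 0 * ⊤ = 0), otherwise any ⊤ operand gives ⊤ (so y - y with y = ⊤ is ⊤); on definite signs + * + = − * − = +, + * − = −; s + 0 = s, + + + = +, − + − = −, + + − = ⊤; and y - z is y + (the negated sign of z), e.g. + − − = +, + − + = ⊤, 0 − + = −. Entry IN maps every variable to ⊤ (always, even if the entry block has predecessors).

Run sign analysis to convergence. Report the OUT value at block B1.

Fixpoint table:
  B0:   IN=(all ⊤)   OUT={f:+; rest ⊤}
  B1:   IN={f:+; rest ⊤}   OUT={f:+; rest ⊤}
  B2:   IN={f:+; rest ⊤}   OUT={f:+; rest ⊤}
  B3:   IN={f:+; rest ⊤}   OUT=(all ⊤)
  B4:   IN=(all ⊤)   OUT={e:+, f:+; rest ⊤}
  B5:   IN={e:+, f:+; rest ⊤}   OUT={f:+; rest ⊤}
  B6:   IN={f:+; rest ⊤}   OUT={f:+; rest ⊤}

Merge at B1: IN[B1] = OUT[B0] = {a: ⊤, b: ⊤, c: ⊤, d: ⊤, e: ⊤, f: +}
Applying B1's transfer function to that IN value gives OUT[B1] (row B1 above).

Answer: {a: ⊤, b: ⊤, c: ⊤, d: ⊤, e: ⊤, f: +}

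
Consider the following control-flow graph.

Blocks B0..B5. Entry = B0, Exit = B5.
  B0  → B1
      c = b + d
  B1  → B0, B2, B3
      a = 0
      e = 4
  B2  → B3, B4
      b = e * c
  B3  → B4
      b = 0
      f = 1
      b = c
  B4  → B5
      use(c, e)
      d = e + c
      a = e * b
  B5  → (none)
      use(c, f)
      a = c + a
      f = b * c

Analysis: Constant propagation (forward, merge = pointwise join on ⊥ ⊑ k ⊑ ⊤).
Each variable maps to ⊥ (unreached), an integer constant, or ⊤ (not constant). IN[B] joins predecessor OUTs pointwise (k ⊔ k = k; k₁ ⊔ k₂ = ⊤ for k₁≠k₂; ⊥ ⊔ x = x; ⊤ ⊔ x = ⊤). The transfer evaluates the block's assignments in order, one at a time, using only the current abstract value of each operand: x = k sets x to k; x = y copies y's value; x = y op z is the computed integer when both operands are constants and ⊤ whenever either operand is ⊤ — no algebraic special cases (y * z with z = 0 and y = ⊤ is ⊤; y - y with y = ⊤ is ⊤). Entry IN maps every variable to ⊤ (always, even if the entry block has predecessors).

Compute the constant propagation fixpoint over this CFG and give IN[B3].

Answer: {a: 0, b: ⊤, c: ⊤, d: ⊤, e: 4, f: ⊤}

Derivation:
Per-block solution:
  B0:  IN=(all ⊤)  OUT=(all ⊤)
  B1:  IN=(all ⊤)  OUT={a:0, e:4; rest ⊤}
  B2:  IN={a:0, e:4; rest ⊤}  OUT={a:0, e:4; rest ⊤}
  B3:  IN={a:0, e:4; rest ⊤}  OUT={a:0, e:4, f:1; rest ⊤}
  B4:  IN={a:0, e:4; rest ⊤}  OUT={e:4; rest ⊤}
  B5:  IN={e:4; rest ⊤}  OUT={e:4; rest ⊤}

Merge at B3: IN[B3] = OUT[B1] ⊔ OUT[B2] = {a: 0, b: ⊤, c: ⊤, d: ⊤, e: 4, f: ⊤}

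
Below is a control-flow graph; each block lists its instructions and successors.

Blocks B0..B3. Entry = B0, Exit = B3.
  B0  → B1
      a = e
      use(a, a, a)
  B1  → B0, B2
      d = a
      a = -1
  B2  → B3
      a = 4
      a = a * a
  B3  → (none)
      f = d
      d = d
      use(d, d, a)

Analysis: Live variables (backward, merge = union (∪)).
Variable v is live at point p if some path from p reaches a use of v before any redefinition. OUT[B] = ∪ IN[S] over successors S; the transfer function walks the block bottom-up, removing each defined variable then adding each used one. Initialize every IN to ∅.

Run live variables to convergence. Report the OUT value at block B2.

Per-block solution:
  B0:  IN={e}  OUT={a, e}
  B1:  IN={a, e}  OUT={d, e}
  B2:  IN={d}  OUT={a, d}
  B3:  IN={a, d}  OUT={}

Merge at B2: OUT[B2] = IN[B3] = {a, d}

Answer: {a, d}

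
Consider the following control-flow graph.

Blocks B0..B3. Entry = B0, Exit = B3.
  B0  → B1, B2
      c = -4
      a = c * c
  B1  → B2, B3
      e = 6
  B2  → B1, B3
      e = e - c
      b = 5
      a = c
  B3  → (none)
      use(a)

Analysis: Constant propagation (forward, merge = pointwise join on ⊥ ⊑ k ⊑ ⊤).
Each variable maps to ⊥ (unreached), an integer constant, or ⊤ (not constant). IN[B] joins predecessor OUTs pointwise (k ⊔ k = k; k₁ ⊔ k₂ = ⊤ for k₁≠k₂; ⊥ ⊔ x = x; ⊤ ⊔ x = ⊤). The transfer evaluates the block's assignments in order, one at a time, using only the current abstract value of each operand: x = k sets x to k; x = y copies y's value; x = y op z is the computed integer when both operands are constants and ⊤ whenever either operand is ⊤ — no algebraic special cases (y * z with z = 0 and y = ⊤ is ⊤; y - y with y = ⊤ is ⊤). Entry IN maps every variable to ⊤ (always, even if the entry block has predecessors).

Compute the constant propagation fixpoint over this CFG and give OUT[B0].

Answer: {a: 16, b: ⊤, c: -4, d: ⊤, e: ⊤, f: ⊤}

Working:
Per-block solution:
  B0: | IN=(all ⊤) | OUT={a:16, c:-4; rest ⊤}
  B1: | IN={c:-4; rest ⊤} | OUT={c:-4, e:6; rest ⊤}
  B2: | IN={c:-4; rest ⊤} | OUT={a:-4, b:5, c:-4; rest ⊤}
  B3: | IN={c:-4; rest ⊤} | OUT={c:-4; rest ⊤}

B0 is the boundary node: IN[B0] = {a: ⊤, b: ⊤, c: ⊤, d: ⊤, e: ⊤, f: ⊤}
Applying B0's transfer function to that IN value gives OUT[B0] (row B0 above).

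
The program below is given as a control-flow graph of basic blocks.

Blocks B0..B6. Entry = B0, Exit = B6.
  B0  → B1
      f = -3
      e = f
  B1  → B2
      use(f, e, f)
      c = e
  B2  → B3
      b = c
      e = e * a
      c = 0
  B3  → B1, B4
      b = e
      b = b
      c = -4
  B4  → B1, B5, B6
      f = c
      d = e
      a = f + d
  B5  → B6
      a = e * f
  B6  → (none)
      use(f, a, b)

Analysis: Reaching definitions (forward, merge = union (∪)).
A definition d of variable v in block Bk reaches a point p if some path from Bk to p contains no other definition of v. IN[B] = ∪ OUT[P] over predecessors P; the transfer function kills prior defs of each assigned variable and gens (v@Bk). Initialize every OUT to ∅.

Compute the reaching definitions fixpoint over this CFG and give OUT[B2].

Answer: {a@B4, b@B2, c@B2, d@B4, e@B2, f@B0, f@B4}

Trace:
Converged values:
  B0: | IN={} | OUT={e@B0, f@B0}
  B1: | IN={a@B4, b@B3, c@B3, d@B4, e@B0, e@B2, f@B0, f@B4} | OUT={a@B4, b@B3, c@B1, d@B4, e@B0, e@B2, f@B0, f@B4}
  B2: | IN={a@B4, b@B3, c@B1, d@B4, e@B0, e@B2, f@B0, f@B4} | OUT={a@B4, b@B2, c@B2, d@B4, e@B2, f@B0, f@B4}
  B3: | IN={a@B4, b@B2, c@B2, d@B4, e@B2, f@B0, f@B4} | OUT={a@B4, b@B3, c@B3, d@B4, e@B2, f@B0, f@B4}
  B4: | IN={a@B4, b@B3, c@B3, d@B4, e@B2, f@B0, f@B4} | OUT={a@B4, b@B3, c@B3, d@B4, e@B2, f@B4}
  B5: | IN={a@B4, b@B3, c@B3, d@B4, e@B2, f@B4} | OUT={a@B5, b@B3, c@B3, d@B4, e@B2, f@B4}
  B6: | IN={a@B4, a@B5, b@B3, c@B3, d@B4, e@B2, f@B4} | OUT={a@B4, a@B5, b@B3, c@B3, d@B4, e@B2, f@B4}

Merge at B2: IN[B2] = OUT[B1] = {a@B4, b@B3, c@B1, d@B4, e@B0, e@B2, f@B0, f@B4}
Applying B2's transfer function to that IN value gives OUT[B2] (row B2 above).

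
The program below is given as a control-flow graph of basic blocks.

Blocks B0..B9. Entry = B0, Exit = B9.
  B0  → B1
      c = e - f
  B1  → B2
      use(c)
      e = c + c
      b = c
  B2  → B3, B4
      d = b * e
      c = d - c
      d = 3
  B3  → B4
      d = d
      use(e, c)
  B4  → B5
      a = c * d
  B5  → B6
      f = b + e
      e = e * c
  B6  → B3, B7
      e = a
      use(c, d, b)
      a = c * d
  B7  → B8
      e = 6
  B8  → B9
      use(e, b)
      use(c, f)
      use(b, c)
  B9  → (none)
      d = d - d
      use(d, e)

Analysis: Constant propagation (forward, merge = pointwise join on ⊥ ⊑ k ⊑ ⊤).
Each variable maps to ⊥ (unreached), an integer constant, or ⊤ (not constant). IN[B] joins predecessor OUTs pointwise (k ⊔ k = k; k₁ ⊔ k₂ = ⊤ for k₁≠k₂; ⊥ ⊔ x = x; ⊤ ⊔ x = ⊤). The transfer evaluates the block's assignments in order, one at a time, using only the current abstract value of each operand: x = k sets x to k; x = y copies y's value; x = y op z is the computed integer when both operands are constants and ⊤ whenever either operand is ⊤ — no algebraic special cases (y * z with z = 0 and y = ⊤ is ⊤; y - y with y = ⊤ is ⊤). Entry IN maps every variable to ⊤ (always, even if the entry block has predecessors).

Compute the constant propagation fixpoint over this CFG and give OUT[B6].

Answer: {a: ⊤, b: ⊤, c: ⊤, d: 3, e: ⊤, f: ⊤}

Trace:
Per-block solution:
  B0:   IN=(all ⊤)   OUT=(all ⊤)
  B1:   IN=(all ⊤)   OUT=(all ⊤)
  B2:   IN=(all ⊤)   OUT={d:3; rest ⊤}
  B3:   IN={d:3; rest ⊤}   OUT={d:3; rest ⊤}
  B4:   IN={d:3; rest ⊤}   OUT={d:3; rest ⊤}
  B5:   IN={d:3; rest ⊤}   OUT={d:3; rest ⊤}
  B6:   IN={d:3; rest ⊤}   OUT={d:3; rest ⊤}
  B7:   IN={d:3; rest ⊤}   OUT={d:3, e:6; rest ⊤}
  B8:   IN={d:3, e:6; rest ⊤}   OUT={d:3, e:6; rest ⊤}
  B9:   IN={d:3, e:6; rest ⊤}   OUT={d:0, e:6; rest ⊤}

Merge at B6: IN[B6] = OUT[B5] = {a: ⊤, b: ⊤, c: ⊤, d: 3, e: ⊤, f: ⊤}
Applying B6's transfer function to that IN value gives OUT[B6] (row B6 above).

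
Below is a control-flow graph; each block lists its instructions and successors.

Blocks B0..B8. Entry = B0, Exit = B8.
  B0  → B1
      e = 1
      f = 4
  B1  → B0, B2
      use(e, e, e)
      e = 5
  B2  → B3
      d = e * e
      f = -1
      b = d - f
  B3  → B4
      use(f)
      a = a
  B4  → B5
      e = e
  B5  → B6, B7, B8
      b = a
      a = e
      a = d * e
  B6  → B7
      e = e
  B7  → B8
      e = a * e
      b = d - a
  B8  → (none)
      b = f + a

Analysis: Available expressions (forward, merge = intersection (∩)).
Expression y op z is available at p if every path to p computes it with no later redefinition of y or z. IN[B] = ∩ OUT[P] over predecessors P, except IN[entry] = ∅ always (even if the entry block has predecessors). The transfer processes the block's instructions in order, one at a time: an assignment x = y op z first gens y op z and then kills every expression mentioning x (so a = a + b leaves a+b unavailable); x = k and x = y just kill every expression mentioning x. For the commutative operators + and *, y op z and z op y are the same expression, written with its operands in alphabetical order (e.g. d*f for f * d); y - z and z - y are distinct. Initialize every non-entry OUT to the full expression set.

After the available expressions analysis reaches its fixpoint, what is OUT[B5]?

Answer: {d*e, d-f}

Trace:
Converged values:
  B0:  IN={}  OUT={}
  B1:  IN={}  OUT={}
  B2:  IN={}  OUT={d-f, e*e}
  B3:  IN={d-f, e*e}  OUT={d-f, e*e}
  B4:  IN={d-f, e*e}  OUT={d-f}
  B5:  IN={d-f}  OUT={d*e, d-f}
  B6:  IN={d*e, d-f}  OUT={d-f}
  B7:  IN={d-f}  OUT={d-a, d-f}
  B8:  IN={d-f}  OUT={a+f, d-f}

Merge at B5: IN[B5] = OUT[B4] = {d-f}
Applying B5's transfer function to that IN value gives OUT[B5] (row B5 above).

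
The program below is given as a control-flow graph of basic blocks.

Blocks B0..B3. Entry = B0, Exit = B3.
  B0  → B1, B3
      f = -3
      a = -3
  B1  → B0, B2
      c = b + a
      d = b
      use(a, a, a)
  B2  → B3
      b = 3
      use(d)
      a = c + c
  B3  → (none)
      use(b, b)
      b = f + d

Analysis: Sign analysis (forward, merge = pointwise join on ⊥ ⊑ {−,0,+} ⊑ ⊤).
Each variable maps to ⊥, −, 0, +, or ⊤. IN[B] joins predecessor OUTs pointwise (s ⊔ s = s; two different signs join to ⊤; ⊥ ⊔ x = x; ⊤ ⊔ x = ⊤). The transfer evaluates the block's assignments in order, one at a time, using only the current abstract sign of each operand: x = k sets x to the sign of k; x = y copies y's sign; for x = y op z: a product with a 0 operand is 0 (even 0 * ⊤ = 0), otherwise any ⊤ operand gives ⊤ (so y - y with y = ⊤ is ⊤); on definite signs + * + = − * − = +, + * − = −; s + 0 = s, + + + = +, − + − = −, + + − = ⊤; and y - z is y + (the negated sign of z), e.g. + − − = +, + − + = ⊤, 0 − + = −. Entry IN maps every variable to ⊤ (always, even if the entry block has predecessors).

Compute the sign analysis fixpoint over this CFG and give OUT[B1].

Answer: {a: -, b: ⊤, c: ⊤, d: ⊤, e: ⊤, f: -}

Derivation:
Converged values:
  B0: | IN=(all ⊤) | OUT={a:-, f:-; rest ⊤}
  B1: | IN={a:-, f:-; rest ⊤} | OUT={a:-, f:-; rest ⊤}
  B2: | IN={a:-, f:-; rest ⊤} | OUT={b:+, f:-; rest ⊤}
  B3: | IN={f:-; rest ⊤} | OUT={f:-; rest ⊤}

Merge at B1: IN[B1] = OUT[B0] = {a: -, b: ⊤, c: ⊤, d: ⊤, e: ⊤, f: -}
Applying B1's transfer function to that IN value gives OUT[B1] (row B1 above).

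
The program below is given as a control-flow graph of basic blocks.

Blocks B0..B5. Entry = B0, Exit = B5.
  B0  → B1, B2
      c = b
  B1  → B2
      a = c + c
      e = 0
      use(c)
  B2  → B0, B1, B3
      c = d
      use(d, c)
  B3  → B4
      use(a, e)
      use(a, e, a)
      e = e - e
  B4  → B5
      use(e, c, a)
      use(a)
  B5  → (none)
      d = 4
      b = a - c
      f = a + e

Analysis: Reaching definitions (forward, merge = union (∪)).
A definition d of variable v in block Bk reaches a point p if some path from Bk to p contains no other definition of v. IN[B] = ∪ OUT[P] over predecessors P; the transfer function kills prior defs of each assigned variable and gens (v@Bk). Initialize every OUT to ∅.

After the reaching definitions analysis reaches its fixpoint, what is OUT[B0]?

Answer: {a@B1, c@B0, e@B1}

Trace:
Per-block solution:
  B0:   IN={a@B1, c@B2, e@B1}   OUT={a@B1, c@B0, e@B1}
  B1:   IN={a@B1, c@B0, c@B2, e@B1}   OUT={a@B1, c@B0, c@B2, e@B1}
  B2:   IN={a@B1, c@B0, c@B2, e@B1}   OUT={a@B1, c@B2, e@B1}
  B3:   IN={a@B1, c@B2, e@B1}   OUT={a@B1, c@B2, e@B3}
  B4:   IN={a@B1, c@B2, e@B3}   OUT={a@B1, c@B2, e@B3}
  B5:   IN={a@B1, c@B2, e@B3}   OUT={a@B1, b@B5, c@B2, d@B5, e@B3, f@B5}

Merge at B0 (entry node, so the boundary value {} is joined with the incoming edge(s)): IN[B0] = {} ⊔ OUT[B2] = {a@B1, c@B2, e@B1}
Applying B0's transfer function to that IN value gives OUT[B0] (row B0 above).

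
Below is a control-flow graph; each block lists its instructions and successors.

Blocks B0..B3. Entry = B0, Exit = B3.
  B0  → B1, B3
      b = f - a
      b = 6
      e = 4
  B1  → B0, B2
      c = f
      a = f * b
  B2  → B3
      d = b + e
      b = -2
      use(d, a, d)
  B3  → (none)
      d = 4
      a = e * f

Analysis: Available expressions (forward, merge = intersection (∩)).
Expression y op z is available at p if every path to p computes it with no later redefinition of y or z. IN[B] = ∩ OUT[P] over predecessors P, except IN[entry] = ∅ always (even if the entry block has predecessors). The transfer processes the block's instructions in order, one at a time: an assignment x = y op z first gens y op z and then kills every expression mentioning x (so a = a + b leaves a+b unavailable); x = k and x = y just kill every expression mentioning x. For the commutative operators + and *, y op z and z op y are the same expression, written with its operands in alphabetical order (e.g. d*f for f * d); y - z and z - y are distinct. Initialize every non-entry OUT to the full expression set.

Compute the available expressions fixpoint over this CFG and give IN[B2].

Fixpoint table:
  B0: | IN={} | OUT={f-a}
  B1: | IN={f-a} | OUT={b*f}
  B2: | IN={b*f} | OUT={}
  B3: | IN={} | OUT={e*f}

Merge at B2: IN[B2] = OUT[B1] = {b*f}

Answer: {b*f}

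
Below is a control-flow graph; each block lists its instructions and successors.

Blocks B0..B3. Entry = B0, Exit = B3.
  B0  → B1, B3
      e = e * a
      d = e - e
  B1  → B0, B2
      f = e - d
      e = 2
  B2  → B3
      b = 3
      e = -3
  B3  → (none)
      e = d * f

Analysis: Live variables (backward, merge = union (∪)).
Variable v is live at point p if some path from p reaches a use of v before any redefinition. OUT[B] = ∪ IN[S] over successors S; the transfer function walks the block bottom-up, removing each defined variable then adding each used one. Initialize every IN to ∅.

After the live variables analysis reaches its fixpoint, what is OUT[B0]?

Per-block solution:
  B0: | IN={a, e, f} | OUT={a, d, e, f}
  B1: | IN={a, d, e} | OUT={a, d, e, f}
  B2: | IN={d, f} | OUT={d, f}
  B3: | IN={d, f} | OUT={}

Merge at B0: OUT[B0] = IN[B1] ⊔ IN[B3] = {a, d, e, f}

Answer: {a, d, e, f}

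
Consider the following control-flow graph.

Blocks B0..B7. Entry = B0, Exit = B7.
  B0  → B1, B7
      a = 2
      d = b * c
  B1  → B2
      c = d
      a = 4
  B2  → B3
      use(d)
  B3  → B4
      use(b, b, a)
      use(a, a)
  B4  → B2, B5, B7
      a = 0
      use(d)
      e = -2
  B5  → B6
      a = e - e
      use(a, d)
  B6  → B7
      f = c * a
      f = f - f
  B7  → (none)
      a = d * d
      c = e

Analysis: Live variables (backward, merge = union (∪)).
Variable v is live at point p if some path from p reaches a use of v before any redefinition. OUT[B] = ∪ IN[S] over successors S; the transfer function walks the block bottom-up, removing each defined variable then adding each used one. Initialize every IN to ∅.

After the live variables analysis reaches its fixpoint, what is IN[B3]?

Converged values:
  B0: | IN={b, c, e} | OUT={b, d, e}
  B1: | IN={b, d} | OUT={a, b, c, d}
  B2: | IN={a, b, c, d} | OUT={a, b, c, d}
  B3: | IN={a, b, c, d} | OUT={b, c, d}
  B4: | IN={b, c, d} | OUT={a, b, c, d, e}
  B5: | IN={c, d, e} | OUT={a, c, d, e}
  B6: | IN={a, c, d, e} | OUT={d, e}
  B7: | IN={d, e} | OUT={}

Merge at B3: OUT[B3] = IN[B4] = {b, c, d}
Applying B3's transfer function to that OUT value gives IN[B3] (row B3 above).

Answer: {a, b, c, d}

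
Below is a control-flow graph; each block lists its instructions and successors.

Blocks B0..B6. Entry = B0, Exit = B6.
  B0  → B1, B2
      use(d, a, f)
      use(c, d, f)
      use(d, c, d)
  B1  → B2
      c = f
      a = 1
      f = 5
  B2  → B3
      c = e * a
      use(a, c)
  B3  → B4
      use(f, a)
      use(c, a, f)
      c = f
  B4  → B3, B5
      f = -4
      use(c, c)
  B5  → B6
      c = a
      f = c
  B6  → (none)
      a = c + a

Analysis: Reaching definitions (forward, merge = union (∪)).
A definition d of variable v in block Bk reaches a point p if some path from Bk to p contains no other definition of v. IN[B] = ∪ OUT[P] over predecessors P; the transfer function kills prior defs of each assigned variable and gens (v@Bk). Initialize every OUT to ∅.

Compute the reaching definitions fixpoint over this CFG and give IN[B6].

Answer: {a@B1, c@B5, f@B5}

Trace:
Converged values:
  B0:   IN={}   OUT={}
  B1:   IN={}   OUT={a@B1, c@B1, f@B1}
  B2:   IN={a@B1, c@B1, f@B1}   OUT={a@B1, c@B2, f@B1}
  B3:   IN={a@B1, c@B2, c@B3, f@B1, f@B4}   OUT={a@B1, c@B3, f@B1, f@B4}
  B4:   IN={a@B1, c@B3, f@B1, f@B4}   OUT={a@B1, c@B3, f@B4}
  B5:   IN={a@B1, c@B3, f@B4}   OUT={a@B1, c@B5, f@B5}
  B6:   IN={a@B1, c@B5, f@B5}   OUT={a@B6, c@B5, f@B5}

Merge at B6: IN[B6] = OUT[B5] = {a@B1, c@B5, f@B5}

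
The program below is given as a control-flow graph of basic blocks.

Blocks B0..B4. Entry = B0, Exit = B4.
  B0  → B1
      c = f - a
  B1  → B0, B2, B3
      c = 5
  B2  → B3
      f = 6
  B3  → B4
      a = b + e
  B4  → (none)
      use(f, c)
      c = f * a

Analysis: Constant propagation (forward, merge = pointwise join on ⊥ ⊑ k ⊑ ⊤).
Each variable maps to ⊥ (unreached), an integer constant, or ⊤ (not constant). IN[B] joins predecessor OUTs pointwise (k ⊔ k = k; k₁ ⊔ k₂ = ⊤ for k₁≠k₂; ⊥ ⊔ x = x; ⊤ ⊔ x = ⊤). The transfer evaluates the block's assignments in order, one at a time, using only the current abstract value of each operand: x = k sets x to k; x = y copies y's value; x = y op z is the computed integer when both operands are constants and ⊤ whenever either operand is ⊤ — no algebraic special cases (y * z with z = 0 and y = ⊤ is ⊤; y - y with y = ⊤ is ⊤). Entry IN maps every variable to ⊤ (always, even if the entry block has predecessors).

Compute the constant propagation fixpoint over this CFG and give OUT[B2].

Answer: {a: ⊤, b: ⊤, c: 5, d: ⊤, e: ⊤, f: 6}

Derivation:
Per-block solution:
  B0:  IN=(all ⊤)  OUT=(all ⊤)
  B1:  IN=(all ⊤)  OUT={c:5; rest ⊤}
  B2:  IN={c:5; rest ⊤}  OUT={c:5, f:6; rest ⊤}
  B3:  IN={c:5; rest ⊤}  OUT={c:5; rest ⊤}
  B4:  IN={c:5; rest ⊤}  OUT=(all ⊤)

Merge at B2: IN[B2] = OUT[B1] = {a: ⊤, b: ⊤, c: 5, d: ⊤, e: ⊤, f: ⊤}
Applying B2's transfer function to that IN value gives OUT[B2] (row B2 above).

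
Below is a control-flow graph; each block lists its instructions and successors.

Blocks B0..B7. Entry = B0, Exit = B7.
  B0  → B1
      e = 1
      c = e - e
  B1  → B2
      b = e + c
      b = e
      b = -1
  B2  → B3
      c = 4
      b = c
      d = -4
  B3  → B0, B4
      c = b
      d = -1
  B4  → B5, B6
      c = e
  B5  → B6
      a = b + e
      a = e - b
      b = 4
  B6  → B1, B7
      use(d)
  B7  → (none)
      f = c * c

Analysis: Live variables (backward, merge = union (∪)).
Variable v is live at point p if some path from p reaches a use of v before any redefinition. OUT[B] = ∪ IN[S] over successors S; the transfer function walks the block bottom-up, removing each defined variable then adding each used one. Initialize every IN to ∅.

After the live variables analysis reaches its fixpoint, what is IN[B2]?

Answer: {e}

Derivation:
Fixpoint table:
  B0: | IN={} | OUT={c, e}
  B1: | IN={c, e} | OUT={e}
  B2: | IN={e} | OUT={b, e}
  B3: | IN={b, e} | OUT={b, d, e}
  B4: | IN={b, d, e} | OUT={b, c, d, e}
  B5: | IN={b, c, d, e} | OUT={c, d, e}
  B6: | IN={c, d, e} | OUT={c, e}
  B7: | IN={c} | OUT={}

Merge at B2: OUT[B2] = IN[B3] = {b, e}
Applying B2's transfer function to that OUT value gives IN[B2] (row B2 above).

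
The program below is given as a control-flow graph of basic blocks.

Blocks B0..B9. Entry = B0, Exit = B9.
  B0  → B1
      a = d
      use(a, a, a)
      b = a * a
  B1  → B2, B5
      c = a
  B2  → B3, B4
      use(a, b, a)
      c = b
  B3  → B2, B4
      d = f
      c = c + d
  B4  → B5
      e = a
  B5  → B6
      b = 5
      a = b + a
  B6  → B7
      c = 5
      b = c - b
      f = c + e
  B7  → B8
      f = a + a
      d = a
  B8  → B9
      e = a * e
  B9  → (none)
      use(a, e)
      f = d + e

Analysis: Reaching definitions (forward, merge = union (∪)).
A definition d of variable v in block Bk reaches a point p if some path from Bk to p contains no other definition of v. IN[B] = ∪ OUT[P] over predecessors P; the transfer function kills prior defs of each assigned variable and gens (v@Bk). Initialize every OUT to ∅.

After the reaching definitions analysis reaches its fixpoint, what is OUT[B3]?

Per-block solution:
  B0: | IN={} | OUT={a@B0, b@B0}
  B1: | IN={a@B0, b@B0} | OUT={a@B0, b@B0, c@B1}
  B2: | IN={a@B0, b@B0, c@B1, c@B3, d@B3} | OUT={a@B0, b@B0, c@B2, d@B3}
  B3: | IN={a@B0, b@B0, c@B2, d@B3} | OUT={a@B0, b@B0, c@B3, d@B3}
  B4: | IN={a@B0, b@B0, c@B2, c@B3, d@B3} | OUT={a@B0, b@B0, c@B2, c@B3, d@B3, e@B4}
  B5: | IN={a@B0, b@B0, c@B1, c@B2, c@B3, d@B3, e@B4} | OUT={a@B5, b@B5, c@B1, c@B2, c@B3, d@B3, e@B4}
  B6: | IN={a@B5, b@B5, c@B1, c@B2, c@B3, d@B3, e@B4} | OUT={a@B5, b@B6, c@B6, d@B3, e@B4, f@B6}
  B7: | IN={a@B5, b@B6, c@B6, d@B3, e@B4, f@B6} | OUT={a@B5, b@B6, c@B6, d@B7, e@B4, f@B7}
  B8: | IN={a@B5, b@B6, c@B6, d@B7, e@B4, f@B7} | OUT={a@B5, b@B6, c@B6, d@B7, e@B8, f@B7}
  B9: | IN={a@B5, b@B6, c@B6, d@B7, e@B8, f@B7} | OUT={a@B5, b@B6, c@B6, d@B7, e@B8, f@B9}

Merge at B3: IN[B3] = OUT[B2] = {a@B0, b@B0, c@B2, d@B3}
Applying B3's transfer function to that IN value gives OUT[B3] (row B3 above).

Answer: {a@B0, b@B0, c@B3, d@B3}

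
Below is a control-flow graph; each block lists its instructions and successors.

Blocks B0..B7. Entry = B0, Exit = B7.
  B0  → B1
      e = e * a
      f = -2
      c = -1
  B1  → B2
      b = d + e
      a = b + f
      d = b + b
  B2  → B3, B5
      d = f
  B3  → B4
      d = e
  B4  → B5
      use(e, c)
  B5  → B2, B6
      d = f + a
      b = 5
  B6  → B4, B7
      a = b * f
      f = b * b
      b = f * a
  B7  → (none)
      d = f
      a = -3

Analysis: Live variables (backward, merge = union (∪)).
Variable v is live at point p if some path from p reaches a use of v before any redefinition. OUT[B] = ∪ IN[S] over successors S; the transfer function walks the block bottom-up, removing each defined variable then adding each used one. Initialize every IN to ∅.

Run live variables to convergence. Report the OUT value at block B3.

Fixpoint table:
  B0:   IN={a, d, e}   OUT={c, d, e, f}
  B1:   IN={c, d, e, f}   OUT={a, c, e, f}
  B2:   IN={a, c, e, f}   OUT={a, c, e, f}
  B3:   IN={a, c, e, f}   OUT={a, c, e, f}
  B4:   IN={a, c, e, f}   OUT={a, c, e, f}
  B5:   IN={a, c, e, f}   OUT={a, b, c, e, f}
  B6:   IN={b, c, e, f}   OUT={a, c, e, f}
  B7:   IN={f}   OUT={}

Merge at B3: OUT[B3] = IN[B4] = {a, c, e, f}

Answer: {a, c, e, f}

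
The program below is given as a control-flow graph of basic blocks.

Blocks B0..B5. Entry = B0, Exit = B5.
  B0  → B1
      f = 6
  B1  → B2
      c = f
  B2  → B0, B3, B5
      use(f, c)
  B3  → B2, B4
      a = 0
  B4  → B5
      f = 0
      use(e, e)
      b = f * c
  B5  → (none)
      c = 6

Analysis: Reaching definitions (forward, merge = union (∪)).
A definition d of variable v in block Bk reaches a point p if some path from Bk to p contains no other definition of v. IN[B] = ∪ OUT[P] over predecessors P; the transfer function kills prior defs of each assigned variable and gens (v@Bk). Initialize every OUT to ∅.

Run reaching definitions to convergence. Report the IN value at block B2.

Fixpoint table:
  B0:   IN={a@B3, c@B1, f@B0}   OUT={a@B3, c@B1, f@B0}
  B1:   IN={a@B3, c@B1, f@B0}   OUT={a@B3, c@B1, f@B0}
  B2:   IN={a@B3, c@B1, f@B0}   OUT={a@B3, c@B1, f@B0}
  B3:   IN={a@B3, c@B1, f@B0}   OUT={a@B3, c@B1, f@B0}
  B4:   IN={a@B3, c@B1, f@B0}   OUT={a@B3, b@B4, c@B1, f@B4}
  B5:   IN={a@B3, b@B4, c@B1, f@B0, f@B4}   OUT={a@B3, b@B4, c@B5, f@B0, f@B4}

Merge at B2: IN[B2] = OUT[B1] ⊔ OUT[B3] = {a@B3, c@B1, f@B0}

Answer: {a@B3, c@B1, f@B0}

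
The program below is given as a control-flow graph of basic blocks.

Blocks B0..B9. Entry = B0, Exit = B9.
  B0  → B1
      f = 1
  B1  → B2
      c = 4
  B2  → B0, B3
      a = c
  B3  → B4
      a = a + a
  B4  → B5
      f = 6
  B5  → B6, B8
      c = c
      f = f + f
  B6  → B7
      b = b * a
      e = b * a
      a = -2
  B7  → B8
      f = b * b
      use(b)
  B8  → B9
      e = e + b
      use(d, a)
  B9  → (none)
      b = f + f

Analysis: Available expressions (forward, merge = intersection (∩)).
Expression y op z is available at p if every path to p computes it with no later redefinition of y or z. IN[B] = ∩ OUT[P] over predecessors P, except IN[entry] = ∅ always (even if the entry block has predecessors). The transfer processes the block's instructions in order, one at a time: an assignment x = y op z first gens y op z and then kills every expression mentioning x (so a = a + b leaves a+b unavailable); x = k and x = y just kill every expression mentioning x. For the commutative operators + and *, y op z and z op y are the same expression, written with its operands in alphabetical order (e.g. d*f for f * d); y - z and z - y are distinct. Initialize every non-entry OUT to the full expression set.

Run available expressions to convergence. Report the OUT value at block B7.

Converged values:
  B0:   IN={}   OUT={}
  B1:   IN={}   OUT={}
  B2:   IN={}   OUT={}
  B3:   IN={}   OUT={}
  B4:   IN={}   OUT={}
  B5:   IN={}   OUT={}
  B6:   IN={}   OUT={}
  B7:   IN={}   OUT={b*b}
  B8:   IN={}   OUT={}
  B9:   IN={}   OUT={f+f}

Merge at B7: IN[B7] = OUT[B6] = {}
Applying B7's transfer function to that IN value gives OUT[B7] (row B7 above).

Answer: {b*b}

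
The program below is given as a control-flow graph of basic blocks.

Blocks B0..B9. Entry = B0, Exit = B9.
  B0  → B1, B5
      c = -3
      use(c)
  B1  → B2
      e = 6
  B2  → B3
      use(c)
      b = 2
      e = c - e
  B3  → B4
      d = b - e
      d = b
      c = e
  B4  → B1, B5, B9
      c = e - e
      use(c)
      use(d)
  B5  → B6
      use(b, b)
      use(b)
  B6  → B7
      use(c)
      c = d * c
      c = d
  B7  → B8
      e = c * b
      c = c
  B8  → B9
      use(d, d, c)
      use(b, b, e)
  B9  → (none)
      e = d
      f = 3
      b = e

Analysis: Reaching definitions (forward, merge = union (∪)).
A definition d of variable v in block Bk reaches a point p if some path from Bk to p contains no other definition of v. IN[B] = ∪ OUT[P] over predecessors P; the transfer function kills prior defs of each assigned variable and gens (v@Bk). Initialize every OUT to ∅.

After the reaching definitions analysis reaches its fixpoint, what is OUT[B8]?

Fixpoint table:
  B0: | IN={} | OUT={c@B0}
  B1: | IN={b@B2, c@B0, c@B4, d@B3, e@B2} | OUT={b@B2, c@B0, c@B4, d@B3, e@B1}
  B2: | IN={b@B2, c@B0, c@B4, d@B3, e@B1} | OUT={b@B2, c@B0, c@B4, d@B3, e@B2}
  B3: | IN={b@B2, c@B0, c@B4, d@B3, e@B2} | OUT={b@B2, c@B3, d@B3, e@B2}
  B4: | IN={b@B2, c@B3, d@B3, e@B2} | OUT={b@B2, c@B4, d@B3, e@B2}
  B5: | IN={b@B2, c@B0, c@B4, d@B3, e@B2} | OUT={b@B2, c@B0, c@B4, d@B3, e@B2}
  B6: | IN={b@B2, c@B0, c@B4, d@B3, e@B2} | OUT={b@B2, c@B6, d@B3, e@B2}
  B7: | IN={b@B2, c@B6, d@B3, e@B2} | OUT={b@B2, c@B7, d@B3, e@B7}
  B8: | IN={b@B2, c@B7, d@B3, e@B7} | OUT={b@B2, c@B7, d@B3, e@B7}
  B9: | IN={b@B2, c@B4, c@B7, d@B3, e@B2, e@B7} | OUT={b@B9, c@B4, c@B7, d@B3, e@B9, f@B9}

Merge at B8: IN[B8] = OUT[B7] = {b@B2, c@B7, d@B3, e@B7}
Applying B8's transfer function to that IN value gives OUT[B8] (row B8 above).

Answer: {b@B2, c@B7, d@B3, e@B7}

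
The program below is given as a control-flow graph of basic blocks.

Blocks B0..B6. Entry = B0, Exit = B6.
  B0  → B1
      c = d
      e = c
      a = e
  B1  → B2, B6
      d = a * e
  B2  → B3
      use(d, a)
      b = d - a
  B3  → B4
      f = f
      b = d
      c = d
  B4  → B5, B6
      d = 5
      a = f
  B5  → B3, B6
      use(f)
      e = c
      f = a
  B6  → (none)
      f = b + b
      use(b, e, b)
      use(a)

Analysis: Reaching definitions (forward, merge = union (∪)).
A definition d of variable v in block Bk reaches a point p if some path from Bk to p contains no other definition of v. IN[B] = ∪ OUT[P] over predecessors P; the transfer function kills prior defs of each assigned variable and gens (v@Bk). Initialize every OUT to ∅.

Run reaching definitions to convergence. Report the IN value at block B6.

Per-block solution:
  B0:   IN={}   OUT={a@B0, c@B0, e@B0}
  B1:   IN={a@B0, c@B0, e@B0}   OUT={a@B0, c@B0, d@B1, e@B0}
  B2:   IN={a@B0, c@B0, d@B1, e@B0}   OUT={a@B0, b@B2, c@B0, d@B1, e@B0}
  B3:   IN={a@B0, a@B4, b@B2, b@B3, c@B0, c@B3, d@B1, d@B4, e@B0, e@B5, f@B5}   OUT={a@B0, a@B4, b@B3, c@B3, d@B1, d@B4, e@B0, e@B5, f@B3}
  B4:   IN={a@B0, a@B4, b@B3, c@B3, d@B1, d@B4, e@B0, e@B5, f@B3}   OUT={a@B4, b@B3, c@B3, d@B4, e@B0, e@B5, f@B3}
  B5:   IN={a@B4, b@B3, c@B3, d@B4, e@B0, e@B5, f@B3}   OUT={a@B4, b@B3, c@B3, d@B4, e@B5, f@B5}
  B6:   IN={a@B0, a@B4, b@B3, c@B0, c@B3, d@B1, d@B4, e@B0, e@B5, f@B3, f@B5}   OUT={a@B0, a@B4, b@B3, c@B0, c@B3, d@B1, d@B4, e@B0, e@B5, f@B6}

Merge at B6: IN[B6] = OUT[B1] ⊔ OUT[B4] ⊔ OUT[B5] = {a@B0, a@B4, b@B3, c@B0, c@B3, d@B1, d@B4, e@B0, e@B5, f@B3, f@B5}

Answer: {a@B0, a@B4, b@B3, c@B0, c@B3, d@B1, d@B4, e@B0, e@B5, f@B3, f@B5}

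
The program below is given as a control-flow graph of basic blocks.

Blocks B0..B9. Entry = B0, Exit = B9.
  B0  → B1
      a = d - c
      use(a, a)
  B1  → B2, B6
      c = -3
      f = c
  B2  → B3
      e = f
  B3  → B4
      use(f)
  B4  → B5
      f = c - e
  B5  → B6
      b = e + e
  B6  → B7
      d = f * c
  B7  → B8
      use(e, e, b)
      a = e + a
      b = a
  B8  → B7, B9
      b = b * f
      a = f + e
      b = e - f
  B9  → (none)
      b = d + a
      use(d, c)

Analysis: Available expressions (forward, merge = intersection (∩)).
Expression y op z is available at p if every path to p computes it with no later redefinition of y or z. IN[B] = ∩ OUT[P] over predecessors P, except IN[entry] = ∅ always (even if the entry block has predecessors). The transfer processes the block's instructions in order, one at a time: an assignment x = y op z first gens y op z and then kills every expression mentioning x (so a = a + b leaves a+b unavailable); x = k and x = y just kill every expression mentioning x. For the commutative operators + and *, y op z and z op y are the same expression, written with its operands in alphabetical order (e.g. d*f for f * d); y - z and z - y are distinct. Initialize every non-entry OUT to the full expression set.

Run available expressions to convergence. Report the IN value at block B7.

Converged values:
  B0:  IN={}  OUT={d-c}
  B1:  IN={d-c}  OUT={}
  B2:  IN={}  OUT={}
  B3:  IN={}  OUT={}
  B4:  IN={}  OUT={c-e}
  B5:  IN={c-e}  OUT={c-e, e+e}
  B6:  IN={}  OUT={c*f}
  B7:  IN={c*f}  OUT={c*f}
  B8:  IN={c*f}  OUT={c*f, e+f, e-f}
  B9:  IN={c*f, e+f, e-f}  OUT={a+d, c*f, e+f, e-f}

Merge at B7: IN[B7] = OUT[B6] ∩ OUT[B8] = {c*f}

Answer: {c*f}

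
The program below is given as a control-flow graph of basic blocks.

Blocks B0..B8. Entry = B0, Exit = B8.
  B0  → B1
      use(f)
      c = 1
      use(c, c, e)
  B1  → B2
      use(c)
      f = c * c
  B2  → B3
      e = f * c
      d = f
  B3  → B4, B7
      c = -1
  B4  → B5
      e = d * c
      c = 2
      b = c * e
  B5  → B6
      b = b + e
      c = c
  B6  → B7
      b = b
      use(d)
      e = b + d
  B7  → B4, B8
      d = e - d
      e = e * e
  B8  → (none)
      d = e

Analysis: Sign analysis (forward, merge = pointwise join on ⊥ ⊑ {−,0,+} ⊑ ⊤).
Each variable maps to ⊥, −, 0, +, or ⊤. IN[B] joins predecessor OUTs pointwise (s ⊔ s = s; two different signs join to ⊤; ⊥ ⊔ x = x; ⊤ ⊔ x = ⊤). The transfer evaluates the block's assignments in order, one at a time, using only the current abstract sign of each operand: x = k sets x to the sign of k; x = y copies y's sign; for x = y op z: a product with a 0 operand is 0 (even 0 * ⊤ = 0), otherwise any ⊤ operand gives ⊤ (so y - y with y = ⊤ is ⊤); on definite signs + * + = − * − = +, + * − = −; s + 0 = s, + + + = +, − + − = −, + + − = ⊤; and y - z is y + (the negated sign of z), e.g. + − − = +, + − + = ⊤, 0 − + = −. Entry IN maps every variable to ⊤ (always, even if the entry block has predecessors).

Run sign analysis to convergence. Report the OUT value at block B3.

Fixpoint table:
  B0: | IN=(all ⊤) | OUT={c:+; rest ⊤}
  B1: | IN={c:+; rest ⊤} | OUT={c:+, f:+; rest ⊤}
  B2: | IN={c:+, f:+; rest ⊤} | OUT={c:+, d:+, e:+, f:+; rest ⊤}
  B3: | IN={c:+, d:+, e:+, f:+; rest ⊤} | OUT={c:-, d:+, e:+, f:+; rest ⊤}
  B4: | IN={f:+; rest ⊤} | OUT={c:+, f:+; rest ⊤}
  B5: | IN={c:+, f:+; rest ⊤} | OUT={c:+, f:+; rest ⊤}
  B6: | IN={c:+, f:+; rest ⊤} | OUT={c:+, f:+; rest ⊤}
  B7: | IN={f:+; rest ⊤} | OUT={f:+; rest ⊤}
  B8: | IN={f:+; rest ⊤} | OUT={f:+; rest ⊤}

Merge at B3: IN[B3] = OUT[B2] = {a: ⊤, b: ⊤, c: +, d: +, e: +, f: +}
Applying B3's transfer function to that IN value gives OUT[B3] (row B3 above).

Answer: {a: ⊤, b: ⊤, c: -, d: +, e: +, f: +}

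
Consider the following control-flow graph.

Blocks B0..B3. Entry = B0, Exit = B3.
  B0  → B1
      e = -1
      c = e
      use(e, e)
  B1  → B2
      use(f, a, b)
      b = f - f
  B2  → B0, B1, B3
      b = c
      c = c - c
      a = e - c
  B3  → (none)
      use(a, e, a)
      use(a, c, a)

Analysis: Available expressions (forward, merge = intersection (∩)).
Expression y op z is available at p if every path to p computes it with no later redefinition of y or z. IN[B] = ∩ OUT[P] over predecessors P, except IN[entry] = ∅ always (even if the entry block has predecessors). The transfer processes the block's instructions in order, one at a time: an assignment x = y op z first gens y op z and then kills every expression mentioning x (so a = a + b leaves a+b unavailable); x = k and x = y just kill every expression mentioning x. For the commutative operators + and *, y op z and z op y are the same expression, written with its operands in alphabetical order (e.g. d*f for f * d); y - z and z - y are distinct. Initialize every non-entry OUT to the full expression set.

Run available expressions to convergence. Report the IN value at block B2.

Per-block solution:
  B0:  IN={}  OUT={}
  B1:  IN={}  OUT={f-f}
  B2:  IN={f-f}  OUT={e-c, f-f}
  B3:  IN={e-c, f-f}  OUT={e-c, f-f}

Merge at B2: IN[B2] = OUT[B1] = {f-f}

Answer: {f-f}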